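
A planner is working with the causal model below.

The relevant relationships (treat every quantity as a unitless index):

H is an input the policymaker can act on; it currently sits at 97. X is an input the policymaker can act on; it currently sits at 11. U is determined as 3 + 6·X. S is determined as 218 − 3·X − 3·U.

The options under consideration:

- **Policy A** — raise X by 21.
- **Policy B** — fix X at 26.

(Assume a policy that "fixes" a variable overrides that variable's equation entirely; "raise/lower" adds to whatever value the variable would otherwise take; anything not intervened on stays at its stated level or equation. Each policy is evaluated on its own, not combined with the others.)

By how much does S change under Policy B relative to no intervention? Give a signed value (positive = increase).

Baseline:
  X = 11
  U = 3 + 6·11 = 69
  S = 218 − 3·11 − 3·69 = -22
Policy B (X := 26):
  X = 26
  U = 3 + 6·26 = 159
  S = 218 − 3·26 − 3·159 = -337
Change in S: -337 − (-22) = -315

-315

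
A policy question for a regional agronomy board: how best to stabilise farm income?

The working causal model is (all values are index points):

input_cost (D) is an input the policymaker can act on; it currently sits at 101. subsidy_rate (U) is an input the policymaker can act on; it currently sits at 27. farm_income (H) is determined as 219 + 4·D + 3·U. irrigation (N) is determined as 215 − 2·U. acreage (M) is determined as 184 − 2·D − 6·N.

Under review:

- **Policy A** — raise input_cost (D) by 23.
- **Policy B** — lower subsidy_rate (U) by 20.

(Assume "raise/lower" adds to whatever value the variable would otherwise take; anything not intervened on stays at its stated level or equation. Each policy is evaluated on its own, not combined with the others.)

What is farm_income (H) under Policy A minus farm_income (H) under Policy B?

152

Policy A (D + 23):
  D = 101 + 23 = 124
  U = 27
  H = 219 + 4·124 + 3·27 = 796
Policy B (U − 20):
  D = 101
  U = 27 − 20 = 7
  H = 219 + 4·101 + 3·7 = 644
H: 796 − 644 = 152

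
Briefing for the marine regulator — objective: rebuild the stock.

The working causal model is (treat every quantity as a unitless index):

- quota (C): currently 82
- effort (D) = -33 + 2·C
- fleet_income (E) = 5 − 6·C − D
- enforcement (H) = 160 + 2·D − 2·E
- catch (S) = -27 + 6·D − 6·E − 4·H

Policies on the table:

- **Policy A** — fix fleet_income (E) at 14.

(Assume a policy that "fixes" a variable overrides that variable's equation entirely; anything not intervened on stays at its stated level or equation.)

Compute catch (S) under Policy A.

-901

Policy A (E := 14):
  C = 82
  D = -33 + 2·82 = 131
  E = 14
  H = 160 + 2·131 − 2·14 = 394
  S = -27 + 6·131 − 6·14 − 4·394 = -901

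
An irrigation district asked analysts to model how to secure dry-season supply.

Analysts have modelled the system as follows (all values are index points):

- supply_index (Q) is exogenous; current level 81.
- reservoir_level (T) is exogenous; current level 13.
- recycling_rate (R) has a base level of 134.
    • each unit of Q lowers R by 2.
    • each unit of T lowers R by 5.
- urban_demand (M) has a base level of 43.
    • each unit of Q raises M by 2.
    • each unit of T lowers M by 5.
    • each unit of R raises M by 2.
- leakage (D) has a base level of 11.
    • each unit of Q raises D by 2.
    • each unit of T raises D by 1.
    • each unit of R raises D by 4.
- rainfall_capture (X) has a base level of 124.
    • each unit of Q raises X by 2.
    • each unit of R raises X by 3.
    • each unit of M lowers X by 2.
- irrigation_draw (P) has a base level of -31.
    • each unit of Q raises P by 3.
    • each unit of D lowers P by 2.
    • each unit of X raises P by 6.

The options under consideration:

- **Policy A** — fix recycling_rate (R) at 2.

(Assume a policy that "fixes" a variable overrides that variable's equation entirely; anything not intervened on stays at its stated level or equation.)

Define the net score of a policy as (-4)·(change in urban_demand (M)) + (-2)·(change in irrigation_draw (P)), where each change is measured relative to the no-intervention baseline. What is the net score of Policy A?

1900

Baseline:
  Q = 81
  T = 13
  R = 134 − 2·81 − 5·13 = -93
  M = 43 + 2·81 − 5·13 + 2·(-93) = -46
  D = 11 + 2·81 + 13 + 4·(-93) = -186
  X = 124 + 2·81 + 3·(-93) − 2·(-46) = 99
  P = -31 + 3·81 − 2·(-186) + 6·99 = 1178
Policy A (R := 2):
  Q = 81
  T = 13
  R = 2
  M = 43 + 2·81 − 5·13 + 2·2 = 144
  D = 11 + 2·81 + 13 + 4·2 = 194
  X = 124 + 2·81 + 3·2 − 2·144 = 4
  P = -31 + 3·81 − 2·194 + 6·4 = -152
ΔM = 144 − (-46) = 190; ΔP = -152 − 1178 = -1330
Score = (-4)·190 + (-2)·(-1330) = 1900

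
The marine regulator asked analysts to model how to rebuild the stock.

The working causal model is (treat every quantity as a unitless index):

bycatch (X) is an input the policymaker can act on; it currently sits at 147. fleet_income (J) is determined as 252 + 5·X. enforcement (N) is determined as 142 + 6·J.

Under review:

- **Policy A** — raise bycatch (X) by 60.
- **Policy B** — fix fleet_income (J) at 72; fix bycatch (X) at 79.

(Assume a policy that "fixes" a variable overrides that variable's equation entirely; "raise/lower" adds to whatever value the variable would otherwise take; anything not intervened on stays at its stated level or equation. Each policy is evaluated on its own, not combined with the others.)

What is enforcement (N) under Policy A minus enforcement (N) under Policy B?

7290

Policy A (X + 60):
  X = 147 + 60 = 207
  J = 252 + 5·207 = 1287
  N = 142 + 6·1287 = 7864
Policy B (J := 72, X := 79):
  X = 79
  J = 72
  N = 142 + 6·72 = 574
N: 7864 − 574 = 7290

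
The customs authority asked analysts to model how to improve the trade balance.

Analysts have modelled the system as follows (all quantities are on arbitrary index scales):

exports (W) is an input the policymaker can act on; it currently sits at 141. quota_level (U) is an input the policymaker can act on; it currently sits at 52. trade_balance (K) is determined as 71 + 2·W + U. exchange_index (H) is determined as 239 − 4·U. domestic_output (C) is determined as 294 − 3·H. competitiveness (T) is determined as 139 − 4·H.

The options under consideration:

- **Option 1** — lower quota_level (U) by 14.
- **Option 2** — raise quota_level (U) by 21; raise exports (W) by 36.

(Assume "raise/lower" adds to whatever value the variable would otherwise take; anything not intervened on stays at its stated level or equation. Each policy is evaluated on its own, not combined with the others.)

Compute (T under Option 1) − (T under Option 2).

Option 1 (U − 14):
  U = 52 − 14 = 38
  H = 239 − 4·38 = 87
  T = 139 − 4·87 = -209
Option 2 (U + 21, W + 36):
  U = 52 + 21 = 73
  H = 239 − 4·73 = -53
  T = 139 − 4·(-53) = 351
T: -209 − 351 = -560

-560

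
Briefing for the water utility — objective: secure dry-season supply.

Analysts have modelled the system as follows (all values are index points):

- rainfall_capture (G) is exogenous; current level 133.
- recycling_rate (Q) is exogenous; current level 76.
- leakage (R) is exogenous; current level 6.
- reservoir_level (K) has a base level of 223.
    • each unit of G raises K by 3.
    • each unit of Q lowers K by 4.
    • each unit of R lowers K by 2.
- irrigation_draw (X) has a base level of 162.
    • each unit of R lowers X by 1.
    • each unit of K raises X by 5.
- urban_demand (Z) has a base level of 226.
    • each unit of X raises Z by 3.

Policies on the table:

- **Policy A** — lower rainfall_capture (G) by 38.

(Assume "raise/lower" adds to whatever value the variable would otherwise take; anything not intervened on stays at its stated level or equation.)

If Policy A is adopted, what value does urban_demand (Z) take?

3574

Policy A (G − 38):
  G = 133 − 38 = 95
  Q = 76
  R = 6
  K = 223 + 3·95 − 4·76 − 2·6 = 192
  X = 162 − 6 + 5·192 = 1116
  Z = 226 + 3·1116 = 3574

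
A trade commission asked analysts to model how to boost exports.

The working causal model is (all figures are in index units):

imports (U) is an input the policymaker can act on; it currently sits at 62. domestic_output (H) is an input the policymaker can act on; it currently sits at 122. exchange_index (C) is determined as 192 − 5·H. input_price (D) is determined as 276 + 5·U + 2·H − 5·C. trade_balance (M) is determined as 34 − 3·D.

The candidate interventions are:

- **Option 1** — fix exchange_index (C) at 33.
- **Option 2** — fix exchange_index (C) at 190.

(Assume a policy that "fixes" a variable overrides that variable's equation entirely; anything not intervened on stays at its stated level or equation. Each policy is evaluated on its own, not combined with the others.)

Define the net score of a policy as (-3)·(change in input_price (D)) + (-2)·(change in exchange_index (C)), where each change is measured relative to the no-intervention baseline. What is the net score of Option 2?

7904

Baseline:
  U = 62
  H = 122
  C = 192 − 5·122 = -418
  D = 276 + 5·62 + 2·122 − 5·(-418) = 2920
Option 2 (C := 190):
  U = 62
  H = 122
  C = 190
  D = 276 + 5·62 + 2·122 − 5·190 = -120
ΔD = -120 − 2920 = -3040; ΔC = 190 − (-418) = 608
Score = (-3)·(-3040) + (-2)·608 = 7904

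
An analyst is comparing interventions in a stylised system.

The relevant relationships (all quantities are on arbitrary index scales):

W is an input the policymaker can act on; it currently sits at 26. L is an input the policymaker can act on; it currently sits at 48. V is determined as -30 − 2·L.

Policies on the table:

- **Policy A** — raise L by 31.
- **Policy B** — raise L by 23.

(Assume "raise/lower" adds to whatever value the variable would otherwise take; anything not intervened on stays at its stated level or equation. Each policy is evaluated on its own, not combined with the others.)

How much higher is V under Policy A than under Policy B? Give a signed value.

Policy A (L + 31):
  L = 48 + 31 = 79
  V = -30 − 2·79 = -188
Policy B (L + 23):
  L = 48 + 23 = 71
  V = -30 − 2·71 = -172
V: -188 − (-172) = -16

-16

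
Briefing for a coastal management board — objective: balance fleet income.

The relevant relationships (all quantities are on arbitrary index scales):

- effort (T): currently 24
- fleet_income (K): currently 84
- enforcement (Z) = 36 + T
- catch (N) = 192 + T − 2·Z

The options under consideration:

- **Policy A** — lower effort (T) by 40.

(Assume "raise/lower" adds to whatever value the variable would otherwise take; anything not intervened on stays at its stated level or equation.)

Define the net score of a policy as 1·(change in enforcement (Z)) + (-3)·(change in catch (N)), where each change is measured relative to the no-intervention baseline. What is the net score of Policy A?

-160

Baseline:
  T = 24
  Z = 36 + 24 = 60
  N = 192 + 24 − 2·60 = 96
Policy A (T − 40):
  T = 24 − 40 = -16
  Z = 36 + (-16) = 20
  N = 192 + (-16) − 2·20 = 136
ΔZ = 20 − 60 = -40; ΔN = 136 − 96 = 40
Score = 1·(-40) + (-3)·40 = -160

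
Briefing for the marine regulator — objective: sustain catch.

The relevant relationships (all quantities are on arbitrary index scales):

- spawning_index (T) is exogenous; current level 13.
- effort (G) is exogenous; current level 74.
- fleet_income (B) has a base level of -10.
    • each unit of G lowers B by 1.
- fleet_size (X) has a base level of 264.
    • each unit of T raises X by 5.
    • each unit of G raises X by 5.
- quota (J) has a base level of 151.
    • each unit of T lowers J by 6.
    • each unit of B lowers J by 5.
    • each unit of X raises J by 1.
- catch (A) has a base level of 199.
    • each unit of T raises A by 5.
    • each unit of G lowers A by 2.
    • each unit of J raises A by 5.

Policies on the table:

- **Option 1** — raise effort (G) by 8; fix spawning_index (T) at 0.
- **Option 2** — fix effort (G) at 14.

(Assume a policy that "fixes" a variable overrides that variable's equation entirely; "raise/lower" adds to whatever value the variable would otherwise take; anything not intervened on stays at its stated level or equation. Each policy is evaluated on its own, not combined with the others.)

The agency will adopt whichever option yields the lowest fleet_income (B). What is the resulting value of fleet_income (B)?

-92

Option 1 (G + 8, T := 0):
  G = 74 + 8 = 82
  B = -10 − 82 = -92
Option 2 (G := 14):
  G = 14
  B = -10 − 14 = -24
Comparing — Option 1: B=-92, Option 2: B=-24. Lowest is -92 (Option 1).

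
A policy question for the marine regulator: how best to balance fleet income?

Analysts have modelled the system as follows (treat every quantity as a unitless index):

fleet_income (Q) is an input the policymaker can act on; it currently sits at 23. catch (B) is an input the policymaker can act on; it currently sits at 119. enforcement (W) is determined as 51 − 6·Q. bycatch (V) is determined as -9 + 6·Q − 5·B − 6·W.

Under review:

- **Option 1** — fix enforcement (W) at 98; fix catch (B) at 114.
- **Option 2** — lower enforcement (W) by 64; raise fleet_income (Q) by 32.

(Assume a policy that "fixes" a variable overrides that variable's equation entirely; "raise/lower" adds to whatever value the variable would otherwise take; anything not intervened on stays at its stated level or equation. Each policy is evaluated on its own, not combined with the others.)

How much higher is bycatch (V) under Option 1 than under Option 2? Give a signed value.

-2813

Option 1 (W := 98, B := 114):
  Q = 23
  B = 114
  W = 98
  V = -9 + 6·23 − 5·114 − 6·98 = -1029
Option 2 (W − 64, Q + 32):
  Q = 23 + 32 = 55
  B = 119
  W = 51 − 6·55 (−64 from intervention) = -343
  V = -9 + 6·55 − 5·119 − 6·(-343) = 1784
V: -1029 − 1784 = -2813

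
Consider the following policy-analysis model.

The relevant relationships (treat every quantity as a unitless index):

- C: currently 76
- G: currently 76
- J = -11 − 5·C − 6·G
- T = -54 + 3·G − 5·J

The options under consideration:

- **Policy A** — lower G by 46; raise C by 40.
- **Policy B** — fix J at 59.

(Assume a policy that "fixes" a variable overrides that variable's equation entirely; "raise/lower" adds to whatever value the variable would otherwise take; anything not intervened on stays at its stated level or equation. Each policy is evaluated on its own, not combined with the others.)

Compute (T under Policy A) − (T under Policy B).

Policy A (G − 46, C + 40):
  C = 76 + 40 = 116
  G = 76 − 46 = 30
  J = -11 − 5·116 − 6·30 = -771
  T = -54 + 3·30 − 5·(-771) = 3891
Policy B (J := 59):
  C = 76
  G = 76
  J = 59
  T = -54 + 3·76 − 5·59 = -121
T: 3891 − (-121) = 4012

4012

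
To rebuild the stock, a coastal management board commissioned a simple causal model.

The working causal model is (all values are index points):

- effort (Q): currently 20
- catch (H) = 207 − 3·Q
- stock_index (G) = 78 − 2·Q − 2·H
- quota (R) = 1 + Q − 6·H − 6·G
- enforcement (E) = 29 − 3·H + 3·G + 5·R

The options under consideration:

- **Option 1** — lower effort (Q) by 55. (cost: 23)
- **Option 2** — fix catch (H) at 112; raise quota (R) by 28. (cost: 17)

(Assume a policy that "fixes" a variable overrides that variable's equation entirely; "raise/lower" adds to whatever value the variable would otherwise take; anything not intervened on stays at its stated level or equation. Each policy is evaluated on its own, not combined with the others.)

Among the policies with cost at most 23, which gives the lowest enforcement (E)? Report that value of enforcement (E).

1600

Option 1 (Q − 55):
  Q = 20 − 55 = -35
  H = 207 − 3·(-35) = 312
  G = 78 − 2·(-35) − 2·312 = -476
  R = 1 + (-35) − 6·312 − 6·(-476) = 950
  E = 29 − 3·312 + 3·(-476) + 5·950 = 2415
Option 2 (H := 112, R + 28):
  Q = 20
  H = 112
  G = 78 − 2·20 − 2·112 = -186
  R = 1 + 20 − 6·112 − 6·(-186) (+28 from intervention) = 493
  E = 29 − 3·112 + 3·(-186) + 5·493 = 1600
Comparing — Option 1: E=2415, Option 2: E=1600. Lowest is 1600 (Option 2).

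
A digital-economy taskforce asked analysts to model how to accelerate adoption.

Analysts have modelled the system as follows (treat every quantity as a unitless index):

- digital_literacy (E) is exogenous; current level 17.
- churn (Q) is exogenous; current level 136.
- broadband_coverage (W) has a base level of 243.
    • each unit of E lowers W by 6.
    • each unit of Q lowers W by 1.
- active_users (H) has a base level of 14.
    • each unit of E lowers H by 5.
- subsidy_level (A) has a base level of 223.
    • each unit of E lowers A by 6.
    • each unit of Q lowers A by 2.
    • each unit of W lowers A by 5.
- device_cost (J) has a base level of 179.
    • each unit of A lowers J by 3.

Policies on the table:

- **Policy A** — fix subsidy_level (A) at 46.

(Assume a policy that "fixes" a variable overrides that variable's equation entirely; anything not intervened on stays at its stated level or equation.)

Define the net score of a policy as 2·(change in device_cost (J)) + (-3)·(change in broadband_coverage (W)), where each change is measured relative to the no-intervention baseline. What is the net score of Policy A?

-1332

Baseline:
  E = 17
  Q = 136
  W = 243 − 6·17 − 136 = 5
  A = 223 − 6·17 − 2·136 − 5·5 = -176
  J = 179 − 3·(-176) = 707
Policy A (A := 46):
  E = 17
  Q = 136
  W = 243 − 6·17 − 136 = 5
  A = 46
  J = 179 − 3·46 = 41
ΔJ = 41 − 707 = -666; ΔW = 5 − 5 = 0
Score = 2·(-666) + (-3)·0 = -1332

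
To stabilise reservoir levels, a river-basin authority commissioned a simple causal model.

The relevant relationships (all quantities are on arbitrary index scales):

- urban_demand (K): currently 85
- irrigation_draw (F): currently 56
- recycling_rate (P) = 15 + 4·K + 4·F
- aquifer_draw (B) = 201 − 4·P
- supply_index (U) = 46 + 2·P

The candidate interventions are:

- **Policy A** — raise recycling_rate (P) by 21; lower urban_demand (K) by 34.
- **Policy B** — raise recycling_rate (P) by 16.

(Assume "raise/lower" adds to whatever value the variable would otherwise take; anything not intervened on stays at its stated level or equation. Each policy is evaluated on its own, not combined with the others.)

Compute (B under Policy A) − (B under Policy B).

524

Policy A (P + 21, K − 34):
  K = 85 − 34 = 51
  F = 56
  P = 15 + 4·51 + 4·56 (+21 from intervention) = 464
  B = 201 − 4·464 = -1655
Policy B (P + 16):
  K = 85
  F = 56
  P = 15 + 4·85 + 4·56 (+16 from intervention) = 595
  B = 201 − 4·595 = -2179
B: -1655 − (-2179) = 524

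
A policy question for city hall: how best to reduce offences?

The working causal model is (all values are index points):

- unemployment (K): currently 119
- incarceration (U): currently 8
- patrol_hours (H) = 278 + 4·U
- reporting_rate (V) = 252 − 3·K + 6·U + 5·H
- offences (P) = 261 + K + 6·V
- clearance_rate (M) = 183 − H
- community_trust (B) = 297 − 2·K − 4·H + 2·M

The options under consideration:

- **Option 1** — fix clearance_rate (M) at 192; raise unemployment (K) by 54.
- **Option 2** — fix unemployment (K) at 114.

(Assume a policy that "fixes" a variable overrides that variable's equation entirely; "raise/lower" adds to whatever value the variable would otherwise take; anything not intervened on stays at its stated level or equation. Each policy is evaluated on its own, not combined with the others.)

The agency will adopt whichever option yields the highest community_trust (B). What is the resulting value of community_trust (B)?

Option 1 (M := 192, K + 54):
  K = 119 + 54 = 173
  U = 8
  H = 278 + 4·8 = 310
  M = 192
  B = 297 − 2·173 − 4·310 + 2·192 = -905
Option 2 (K := 114):
  K = 114
  U = 8
  H = 278 + 4·8 = 310
  M = 183 − 310 = -127
  B = 297 − 2·114 − 4·310 + 2·(-127) = -1425
Comparing — Option 1: B=-905, Option 2: B=-1425. Highest is -905 (Option 1).

-905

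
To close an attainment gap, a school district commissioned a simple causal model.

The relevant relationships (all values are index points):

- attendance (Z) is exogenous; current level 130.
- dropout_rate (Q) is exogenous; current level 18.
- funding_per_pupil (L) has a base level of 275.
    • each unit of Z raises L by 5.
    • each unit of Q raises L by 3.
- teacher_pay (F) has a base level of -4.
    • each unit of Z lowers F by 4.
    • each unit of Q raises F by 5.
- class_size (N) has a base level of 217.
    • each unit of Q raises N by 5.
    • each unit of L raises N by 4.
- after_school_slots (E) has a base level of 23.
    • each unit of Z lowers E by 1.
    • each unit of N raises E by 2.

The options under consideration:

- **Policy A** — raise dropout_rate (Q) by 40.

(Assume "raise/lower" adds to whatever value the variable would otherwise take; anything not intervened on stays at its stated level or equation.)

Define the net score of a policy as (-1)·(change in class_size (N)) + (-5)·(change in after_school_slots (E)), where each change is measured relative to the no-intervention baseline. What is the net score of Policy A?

Baseline:
  Z = 130
  Q = 18
  L = 275 + 5·130 + 3·18 = 979
  N = 217 + 5·18 + 4·979 = 4223
  E = 23 − 130 + 2·4223 = 8339
Policy A (Q + 40):
  Z = 130
  Q = 18 + 40 = 58
  L = 275 + 5·130 + 3·58 = 1099
  N = 217 + 5·58 + 4·1099 = 4903
  E = 23 − 130 + 2·4903 = 9699
ΔN = 4903 − 4223 = 680; ΔE = 9699 − 8339 = 1360
Score = (-1)·680 + (-5)·1360 = -7480

-7480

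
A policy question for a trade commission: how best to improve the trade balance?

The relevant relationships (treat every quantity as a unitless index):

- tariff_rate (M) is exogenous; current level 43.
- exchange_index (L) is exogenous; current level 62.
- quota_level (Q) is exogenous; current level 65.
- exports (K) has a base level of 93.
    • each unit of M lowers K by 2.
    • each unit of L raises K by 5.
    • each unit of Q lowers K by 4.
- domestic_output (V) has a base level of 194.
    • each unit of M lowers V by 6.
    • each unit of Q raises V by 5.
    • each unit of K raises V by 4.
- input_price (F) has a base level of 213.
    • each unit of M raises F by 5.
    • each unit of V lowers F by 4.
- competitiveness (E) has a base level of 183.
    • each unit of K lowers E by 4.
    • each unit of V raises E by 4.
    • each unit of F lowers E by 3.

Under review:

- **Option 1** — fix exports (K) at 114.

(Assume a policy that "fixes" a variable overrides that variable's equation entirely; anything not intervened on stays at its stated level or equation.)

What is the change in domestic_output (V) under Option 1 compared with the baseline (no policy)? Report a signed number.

228

Baseline:
  M = 43
  L = 62
  Q = 65
  K = 93 − 2·43 + 5·62 − 4·65 = 57
  V = 194 − 6·43 + 5·65 + 4·57 = 489
Option 1 (K := 114):
  M = 43
  L = 62
  Q = 65
  K = 114
  V = 194 − 6·43 + 5·65 + 4·114 = 717
Change in V: 717 − 489 = 228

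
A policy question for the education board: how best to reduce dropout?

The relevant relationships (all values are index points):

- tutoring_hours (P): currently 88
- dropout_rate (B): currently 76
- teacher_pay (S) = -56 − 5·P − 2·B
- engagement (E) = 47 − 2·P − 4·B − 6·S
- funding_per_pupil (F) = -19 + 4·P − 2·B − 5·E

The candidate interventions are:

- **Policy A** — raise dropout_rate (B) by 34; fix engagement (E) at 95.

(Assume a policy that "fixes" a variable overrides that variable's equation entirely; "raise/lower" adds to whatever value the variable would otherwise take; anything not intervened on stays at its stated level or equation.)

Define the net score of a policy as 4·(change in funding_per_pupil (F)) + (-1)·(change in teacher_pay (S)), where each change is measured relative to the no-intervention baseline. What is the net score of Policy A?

Baseline:
  P = 88
  B = 76
  S = -56 − 5·88 − 2·76 = -648
  E = 47 − 2·88 − 4·76 − 6·(-648) = 3455
  F = -19 + 4·88 − 2·76 − 5·3455 = -17094
Policy A (B + 34, E := 95):
  P = 88
  B = 76 + 34 = 110
  S = -56 − 5·88 − 2·110 = -716
  E = 95
  F = -19 + 4·88 − 2·110 − 5·95 = -362
ΔF = -362 − (-17094) = 16732; ΔS = -716 − (-648) = -68
Score = 4·16732 + (-1)·(-68) = 66996

66996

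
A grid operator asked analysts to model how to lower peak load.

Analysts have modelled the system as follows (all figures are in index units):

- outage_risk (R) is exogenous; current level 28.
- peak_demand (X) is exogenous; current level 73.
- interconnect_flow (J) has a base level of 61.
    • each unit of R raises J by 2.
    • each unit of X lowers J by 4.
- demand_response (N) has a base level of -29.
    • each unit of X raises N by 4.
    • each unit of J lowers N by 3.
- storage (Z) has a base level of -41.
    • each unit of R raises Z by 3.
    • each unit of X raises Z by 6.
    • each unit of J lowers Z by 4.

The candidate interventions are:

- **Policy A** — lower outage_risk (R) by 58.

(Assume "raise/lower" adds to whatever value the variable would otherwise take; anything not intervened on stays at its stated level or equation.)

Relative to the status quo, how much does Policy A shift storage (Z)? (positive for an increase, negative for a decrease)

290

Baseline:
  R = 28
  X = 73
  J = 61 + 2·28 − 4·73 = -175
  Z = -41 + 3·28 + 6·73 − 4·(-175) = 1181
Policy A (R − 58):
  R = 28 − 58 = -30
  X = 73
  J = 61 + 2·(-30) − 4·73 = -291
  Z = -41 + 3·(-30) + 6·73 − 4·(-291) = 1471
Change in Z: 1471 − 1181 = 290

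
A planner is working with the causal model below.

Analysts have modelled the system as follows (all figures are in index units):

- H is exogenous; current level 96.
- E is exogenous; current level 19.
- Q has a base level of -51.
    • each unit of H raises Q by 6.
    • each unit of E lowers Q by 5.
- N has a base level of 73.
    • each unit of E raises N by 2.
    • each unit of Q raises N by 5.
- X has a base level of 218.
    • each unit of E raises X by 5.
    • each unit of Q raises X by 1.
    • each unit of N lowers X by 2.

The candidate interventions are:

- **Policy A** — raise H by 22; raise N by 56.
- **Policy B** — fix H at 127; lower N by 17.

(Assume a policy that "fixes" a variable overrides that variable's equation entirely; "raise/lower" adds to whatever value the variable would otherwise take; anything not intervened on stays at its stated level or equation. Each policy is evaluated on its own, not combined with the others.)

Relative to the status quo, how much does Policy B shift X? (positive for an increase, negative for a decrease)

Baseline:
  H = 96
  E = 19
  Q = -51 + 6·96 − 5·19 = 430
  N = 73 + 2·19 + 5·430 = 2261
  X = 218 + 5·19 + 430 − 2·2261 = -3779
Policy B (H := 127, N − 17):
  H = 127
  E = 19
  Q = -51 + 6·127 − 5·19 = 616
  N = 73 + 2·19 + 5·616 (−17 from intervention) = 3174
  X = 218 + 5·19 + 616 − 2·3174 = -5419
Change in X: -5419 − (-3779) = -1640

-1640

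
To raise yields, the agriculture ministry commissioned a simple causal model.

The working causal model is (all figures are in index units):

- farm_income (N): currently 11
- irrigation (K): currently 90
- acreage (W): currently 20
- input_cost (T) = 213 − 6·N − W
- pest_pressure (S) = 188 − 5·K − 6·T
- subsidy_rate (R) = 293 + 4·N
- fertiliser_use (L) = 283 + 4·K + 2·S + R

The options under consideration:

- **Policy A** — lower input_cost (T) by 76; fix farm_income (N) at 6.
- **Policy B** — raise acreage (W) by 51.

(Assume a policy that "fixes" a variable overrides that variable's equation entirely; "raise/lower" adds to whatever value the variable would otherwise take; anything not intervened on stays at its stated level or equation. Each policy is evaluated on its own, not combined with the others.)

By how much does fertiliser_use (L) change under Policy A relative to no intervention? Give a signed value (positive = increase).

Baseline:
  N = 11
  K = 90
  W = 20
  T = 213 − 6·11 − 20 = 127
  S = 188 − 5·90 − 6·127 = -1024
  R = 293 + 4·11 = 337
  L = 283 + 4·90 + 2·(-1024) + 337 = -1068
Policy A (T − 76, N := 6):
  N = 6
  K = 90
  W = 20
  T = 213 − 6·6 − 20 (−76 from intervention) = 81
  S = 188 − 5·90 − 6·81 = -748
  R = 293 + 4·6 = 317
  L = 283 + 4·90 + 2·(-748) + 317 = -536
Change in L: -536 − (-1068) = 532

532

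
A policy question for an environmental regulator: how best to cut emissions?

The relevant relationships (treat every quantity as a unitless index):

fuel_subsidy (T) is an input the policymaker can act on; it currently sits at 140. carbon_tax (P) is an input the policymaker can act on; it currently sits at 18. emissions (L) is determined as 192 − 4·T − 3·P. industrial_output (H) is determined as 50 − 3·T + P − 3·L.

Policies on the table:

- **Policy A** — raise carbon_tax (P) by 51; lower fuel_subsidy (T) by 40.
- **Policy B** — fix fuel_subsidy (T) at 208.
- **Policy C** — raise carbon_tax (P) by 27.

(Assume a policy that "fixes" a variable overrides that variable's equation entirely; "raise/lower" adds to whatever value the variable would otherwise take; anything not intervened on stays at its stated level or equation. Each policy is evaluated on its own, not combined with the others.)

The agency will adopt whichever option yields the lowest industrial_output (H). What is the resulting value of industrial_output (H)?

1064

Policy A (P + 51, T − 40):
  T = 140 − 40 = 100
  P = 18 + 51 = 69
  L = 192 − 4·100 − 3·69 = -415
  H = 50 − 3·100 + 69 − 3·(-415) = 1064
Policy B (T := 208):
  T = 208
  P = 18
  L = 192 − 4·208 − 3·18 = -694
  H = 50 − 3·208 + 18 − 3·(-694) = 1526
Policy C (P + 27):
  T = 140
  P = 18 + 27 = 45
  L = 192 − 4·140 − 3·45 = -503
  H = 50 − 3·140 + 45 − 3·(-503) = 1184
Comparing — Policy A: H=1064, Policy B: H=1526, Policy C: H=1184. Lowest is 1064 (Policy A).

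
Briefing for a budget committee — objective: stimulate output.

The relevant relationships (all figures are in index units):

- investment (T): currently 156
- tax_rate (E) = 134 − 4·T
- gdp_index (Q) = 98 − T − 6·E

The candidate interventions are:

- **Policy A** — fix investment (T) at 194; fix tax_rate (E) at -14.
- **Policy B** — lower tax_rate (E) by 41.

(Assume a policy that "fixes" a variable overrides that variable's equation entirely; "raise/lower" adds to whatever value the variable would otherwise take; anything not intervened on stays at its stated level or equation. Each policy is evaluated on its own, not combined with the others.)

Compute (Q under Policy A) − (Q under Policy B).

-3140

Policy A (T := 194, E := -14):
  T = 194
  E = -14
  Q = 98 − 194 − 6·(-14) = -12
Policy B (E − 41):
  T = 156
  E = 134 − 4·156 (−41 from intervention) = -531
  Q = 98 − 156 − 6·(-531) = 3128
Q: -12 − 3128 = -3140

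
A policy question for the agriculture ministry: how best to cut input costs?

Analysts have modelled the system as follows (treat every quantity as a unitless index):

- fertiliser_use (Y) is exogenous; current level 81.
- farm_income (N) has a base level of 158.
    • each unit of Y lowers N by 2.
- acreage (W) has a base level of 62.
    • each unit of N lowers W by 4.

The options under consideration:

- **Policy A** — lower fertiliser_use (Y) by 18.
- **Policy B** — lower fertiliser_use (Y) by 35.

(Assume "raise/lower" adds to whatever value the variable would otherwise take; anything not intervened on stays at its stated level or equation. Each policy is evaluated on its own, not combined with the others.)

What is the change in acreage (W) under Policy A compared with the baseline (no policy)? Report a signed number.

-144

Baseline:
  Y = 81
  N = 158 − 2·81 = -4
  W = 62 − 4·(-4) = 78
Policy A (Y − 18):
  Y = 81 − 18 = 63
  N = 158 − 2·63 = 32
  W = 62 − 4·32 = -66
Change in W: -66 − 78 = -144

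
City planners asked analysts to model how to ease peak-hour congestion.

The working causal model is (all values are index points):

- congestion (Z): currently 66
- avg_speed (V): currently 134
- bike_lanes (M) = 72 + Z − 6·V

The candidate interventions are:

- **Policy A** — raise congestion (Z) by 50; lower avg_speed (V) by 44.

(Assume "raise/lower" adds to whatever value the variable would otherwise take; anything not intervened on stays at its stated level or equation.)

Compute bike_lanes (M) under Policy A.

Policy A (Z + 50, V − 44):
  Z = 66 + 50 = 116
  V = 134 − 44 = 90
  M = 72 + 116 − 6·90 = -352

-352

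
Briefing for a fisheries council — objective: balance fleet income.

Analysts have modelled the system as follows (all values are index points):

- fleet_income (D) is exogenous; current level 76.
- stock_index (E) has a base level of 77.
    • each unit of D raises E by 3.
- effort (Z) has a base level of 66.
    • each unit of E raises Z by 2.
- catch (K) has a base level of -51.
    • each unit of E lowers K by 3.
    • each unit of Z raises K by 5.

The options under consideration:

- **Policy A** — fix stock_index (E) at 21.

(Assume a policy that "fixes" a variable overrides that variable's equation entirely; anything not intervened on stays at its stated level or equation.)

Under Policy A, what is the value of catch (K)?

Policy A (E := 21):
  D = 76
  E = 21
  Z = 66 + 2·21 = 108
  K = -51 − 3·21 + 5·108 = 426

426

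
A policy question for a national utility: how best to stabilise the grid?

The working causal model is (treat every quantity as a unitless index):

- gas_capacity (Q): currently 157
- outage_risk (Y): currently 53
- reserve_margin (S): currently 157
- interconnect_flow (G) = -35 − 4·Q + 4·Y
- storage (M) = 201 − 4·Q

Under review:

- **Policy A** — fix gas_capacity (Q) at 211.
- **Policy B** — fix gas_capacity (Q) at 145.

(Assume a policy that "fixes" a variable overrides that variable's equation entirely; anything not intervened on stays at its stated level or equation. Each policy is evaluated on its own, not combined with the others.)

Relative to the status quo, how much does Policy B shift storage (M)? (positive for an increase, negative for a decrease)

48

Baseline:
  Q = 157
  M = 201 − 4·157 = -427
Policy B (Q := 145):
  Q = 145
  M = 201 − 4·145 = -379
Change in M: -379 − (-427) = 48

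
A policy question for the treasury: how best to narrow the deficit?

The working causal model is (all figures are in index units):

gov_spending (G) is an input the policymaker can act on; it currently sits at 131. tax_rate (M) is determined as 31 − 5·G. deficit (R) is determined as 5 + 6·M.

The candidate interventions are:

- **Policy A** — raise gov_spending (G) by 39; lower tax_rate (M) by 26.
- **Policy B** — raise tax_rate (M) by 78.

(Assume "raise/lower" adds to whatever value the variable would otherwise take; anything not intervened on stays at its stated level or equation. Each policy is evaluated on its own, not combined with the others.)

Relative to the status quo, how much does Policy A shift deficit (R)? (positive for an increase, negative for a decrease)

-1326

Baseline:
  G = 131
  M = 31 − 5·131 = -624
  R = 5 + 6·(-624) = -3739
Policy A (G + 39, M − 26):
  G = 131 + 39 = 170
  M = 31 − 5·170 (−26 from intervention) = -845
  R = 5 + 6·(-845) = -5065
Change in R: -5065 − (-3739) = -1326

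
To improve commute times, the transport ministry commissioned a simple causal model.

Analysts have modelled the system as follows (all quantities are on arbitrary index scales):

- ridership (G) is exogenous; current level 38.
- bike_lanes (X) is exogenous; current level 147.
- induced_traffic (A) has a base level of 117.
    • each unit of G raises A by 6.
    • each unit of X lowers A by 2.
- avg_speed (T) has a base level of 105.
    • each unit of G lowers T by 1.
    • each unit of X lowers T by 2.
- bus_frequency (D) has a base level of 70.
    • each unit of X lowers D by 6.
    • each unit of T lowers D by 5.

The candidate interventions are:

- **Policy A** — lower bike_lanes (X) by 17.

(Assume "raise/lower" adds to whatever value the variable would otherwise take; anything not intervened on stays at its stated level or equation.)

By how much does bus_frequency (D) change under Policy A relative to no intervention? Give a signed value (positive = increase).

-68

Baseline:
  G = 38
  X = 147
  T = 105 − 38 − 2·147 = -227
  D = 70 − 6·147 − 5·(-227) = 323
Policy A (X − 17):
  G = 38
  X = 147 − 17 = 130
  T = 105 − 38 − 2·130 = -193
  D = 70 − 6·130 − 5·(-193) = 255
Change in D: 255 − 323 = -68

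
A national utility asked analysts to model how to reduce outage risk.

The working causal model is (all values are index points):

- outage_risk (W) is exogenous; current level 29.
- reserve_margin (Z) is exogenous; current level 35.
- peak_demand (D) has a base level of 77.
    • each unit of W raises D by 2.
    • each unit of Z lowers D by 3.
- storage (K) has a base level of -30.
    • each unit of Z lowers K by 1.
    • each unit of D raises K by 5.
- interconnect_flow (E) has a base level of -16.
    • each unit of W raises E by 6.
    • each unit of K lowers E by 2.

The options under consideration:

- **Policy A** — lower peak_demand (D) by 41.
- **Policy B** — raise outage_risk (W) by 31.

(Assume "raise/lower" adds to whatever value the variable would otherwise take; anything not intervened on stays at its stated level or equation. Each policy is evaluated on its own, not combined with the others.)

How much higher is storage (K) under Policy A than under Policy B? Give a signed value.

Policy A (D − 41):
  W = 29
  Z = 35
  D = 77 + 2·29 − 3·35 (−41 from intervention) = -11
  K = -30 − 35 + 5·(-11) = -120
Policy B (W + 31):
  W = 29 + 31 = 60
  Z = 35
  D = 77 + 2·60 − 3·35 = 92
  K = -30 − 35 + 5·92 = 395
K: -120 − 395 = -515

-515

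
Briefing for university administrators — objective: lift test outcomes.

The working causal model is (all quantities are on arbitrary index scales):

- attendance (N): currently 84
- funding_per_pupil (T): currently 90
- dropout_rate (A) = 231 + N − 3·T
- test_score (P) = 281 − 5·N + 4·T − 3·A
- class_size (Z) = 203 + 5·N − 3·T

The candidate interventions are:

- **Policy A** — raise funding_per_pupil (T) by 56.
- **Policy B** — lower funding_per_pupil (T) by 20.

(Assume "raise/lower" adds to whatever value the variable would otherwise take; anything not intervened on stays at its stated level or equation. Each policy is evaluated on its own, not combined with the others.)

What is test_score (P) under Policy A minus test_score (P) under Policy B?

988

Policy A (T + 56):
  N = 84
  T = 90 + 56 = 146
  A = 231 + 84 − 3·146 = -123
  P = 281 − 5·84 + 4·146 − 3·(-123) = 814
Policy B (T − 20):
  N = 84
  T = 90 − 20 = 70
  A = 231 + 84 − 3·70 = 105
  P = 281 − 5·84 + 4·70 − 3·105 = -174
P: 814 − (-174) = 988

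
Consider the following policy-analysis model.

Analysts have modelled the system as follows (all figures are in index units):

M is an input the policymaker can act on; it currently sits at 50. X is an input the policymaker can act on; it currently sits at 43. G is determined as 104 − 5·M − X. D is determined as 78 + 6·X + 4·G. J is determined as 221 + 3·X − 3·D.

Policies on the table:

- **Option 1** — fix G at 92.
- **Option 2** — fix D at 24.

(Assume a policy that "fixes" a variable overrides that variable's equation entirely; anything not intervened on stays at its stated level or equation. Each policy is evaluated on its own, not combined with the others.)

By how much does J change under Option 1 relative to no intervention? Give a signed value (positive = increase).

Baseline:
  M = 50
  X = 43
  G = 104 − 5·50 − 43 = -189
  D = 78 + 6·43 + 4·(-189) = -420
  J = 221 + 3·43 − 3·(-420) = 1610
Option 1 (G := 92):
  M = 50
  X = 43
  G = 92
  D = 78 + 6·43 + 4·92 = 704
  J = 221 + 3·43 − 3·704 = -1762
Change in J: -1762 − 1610 = -3372

-3372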